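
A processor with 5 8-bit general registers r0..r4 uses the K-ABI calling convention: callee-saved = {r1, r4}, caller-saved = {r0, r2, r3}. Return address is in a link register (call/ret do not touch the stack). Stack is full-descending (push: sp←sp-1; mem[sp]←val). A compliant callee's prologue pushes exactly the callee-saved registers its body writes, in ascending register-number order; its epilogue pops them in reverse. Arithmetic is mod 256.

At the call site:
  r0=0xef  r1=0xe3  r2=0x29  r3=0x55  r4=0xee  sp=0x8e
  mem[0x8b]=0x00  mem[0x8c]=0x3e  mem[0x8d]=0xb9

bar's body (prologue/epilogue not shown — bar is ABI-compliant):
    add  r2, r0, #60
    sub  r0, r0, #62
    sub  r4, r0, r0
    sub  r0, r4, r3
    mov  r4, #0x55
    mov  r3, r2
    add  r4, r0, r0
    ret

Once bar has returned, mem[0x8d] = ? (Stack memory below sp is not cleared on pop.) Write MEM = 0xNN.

prologue: push r4 → mem[0x8d]=0xee, sp=0x8d
body[0] add  r2, r0, #60 → r2=0x2b
body[1] sub  r0, r0, #62 → r0=0xb1
body[2] sub  r4, r0, r0 → r4=0x00
body[3] sub  r0, r4, r3 → r0=0xab
body[4] mov  r4, #0x55 → r4=0x55
body[5] mov  r3, r2 → r3=0x2b
body[6] add  r4, r0, r0 → r4=0x56
epilogue: pop r4=0xee, sp=0x8e
prologue pushed ['r4'] at ['0x8d']

MEM = 0xee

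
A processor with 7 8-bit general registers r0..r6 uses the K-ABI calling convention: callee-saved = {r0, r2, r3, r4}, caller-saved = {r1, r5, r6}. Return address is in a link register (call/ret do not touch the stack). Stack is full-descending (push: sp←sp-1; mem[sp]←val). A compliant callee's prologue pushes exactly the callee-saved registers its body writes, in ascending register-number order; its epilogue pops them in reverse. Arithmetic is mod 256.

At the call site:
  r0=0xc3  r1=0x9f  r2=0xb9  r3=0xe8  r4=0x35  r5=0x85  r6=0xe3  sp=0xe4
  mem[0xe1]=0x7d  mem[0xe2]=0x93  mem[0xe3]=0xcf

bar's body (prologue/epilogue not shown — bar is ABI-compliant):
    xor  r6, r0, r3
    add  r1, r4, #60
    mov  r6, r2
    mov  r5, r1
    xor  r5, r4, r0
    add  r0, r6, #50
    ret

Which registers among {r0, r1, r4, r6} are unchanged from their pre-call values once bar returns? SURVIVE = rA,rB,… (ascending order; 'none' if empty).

prologue: push r0 -> mem[0xe3]=0xc3, sp=0xe3
body[0] xor  r6, r0, r3 -> r6=0x2b
body[1] add  r1, r4, #60 -> r1=0x71
body[2] mov  r6, r2 -> r6=0xb9
body[3] mov  r5, r1 -> r5=0x71
body[4] xor  r5, r4, r0 -> r5=0xf6
body[5] add  r0, r6, #50 -> r0=0xeb
epilogue: pop r0=0xc3, sp=0xe4
r0: callee-saved, written=True
r1: caller-saved, written=True
r4: callee-saved, written=False
r6: caller-saved, written=True

SURVIVE = r0,r4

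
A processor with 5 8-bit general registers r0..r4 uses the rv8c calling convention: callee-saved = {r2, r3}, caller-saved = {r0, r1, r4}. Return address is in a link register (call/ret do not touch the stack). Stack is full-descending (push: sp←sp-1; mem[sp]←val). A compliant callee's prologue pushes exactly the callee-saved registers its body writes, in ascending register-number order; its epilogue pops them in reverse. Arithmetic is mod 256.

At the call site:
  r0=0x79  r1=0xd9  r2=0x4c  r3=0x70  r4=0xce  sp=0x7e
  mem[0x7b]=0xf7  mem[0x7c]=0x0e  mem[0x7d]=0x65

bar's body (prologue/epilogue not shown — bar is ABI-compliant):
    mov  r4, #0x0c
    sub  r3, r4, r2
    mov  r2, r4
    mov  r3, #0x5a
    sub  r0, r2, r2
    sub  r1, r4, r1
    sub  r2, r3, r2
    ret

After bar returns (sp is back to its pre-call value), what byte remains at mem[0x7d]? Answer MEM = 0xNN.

prologue: push r2 → mem[0x7d]=0x4c, sp=0x7d
prologue: push r3 → mem[0x7c]=0x70, sp=0x7c
body[0] mov  r4, #0x0c → r4=0x0c
body[1] sub  r3, r4, r2 → r3=0xc0
body[2] mov  r2, r4 → r2=0x0c
body[3] mov  r3, #0x5a → r3=0x5a
body[4] sub  r0, r2, r2 → r0=0x00
body[5] sub  r1, r4, r1 → r1=0x33
body[6] sub  r2, r3, r2 → r2=0x4e
epilogue: pop r3=0x70, sp=0x7d
epilogue: pop r2=0x4c, sp=0x7e
prologue pushed ['r2', 'r3'] at ['0x7d', '0x7c']

MEM = 0x4c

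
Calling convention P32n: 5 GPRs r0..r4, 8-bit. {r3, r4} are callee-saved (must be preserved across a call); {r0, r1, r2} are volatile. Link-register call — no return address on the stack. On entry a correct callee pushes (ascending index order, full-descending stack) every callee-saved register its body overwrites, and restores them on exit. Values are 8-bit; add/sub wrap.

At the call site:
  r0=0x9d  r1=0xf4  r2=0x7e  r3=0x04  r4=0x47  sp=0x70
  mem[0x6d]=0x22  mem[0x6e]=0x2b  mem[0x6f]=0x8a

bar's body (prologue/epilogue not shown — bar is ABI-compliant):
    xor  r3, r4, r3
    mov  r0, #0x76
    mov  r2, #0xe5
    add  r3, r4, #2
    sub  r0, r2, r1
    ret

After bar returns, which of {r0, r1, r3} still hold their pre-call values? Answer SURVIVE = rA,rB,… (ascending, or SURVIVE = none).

SURVIVE = r1,r3

prologue: push r3 -> mem[0x6f]=0x04, sp=0x6f
body[0] xor  r3, r4, r3 -> r3=0x43
body[1] mov  r0, #0x76 -> r0=0x76
body[2] mov  r2, #0xe5 -> r2=0xe5
body[3] add  r3, r4, #2 -> r3=0x49
body[4] sub  r0, r2, r1 -> r0=0xf1
epilogue: pop r3=0x04, sp=0x70
r0: caller-saved, written=True
r1: caller-saved, written=False
r3: callee-saved, written=True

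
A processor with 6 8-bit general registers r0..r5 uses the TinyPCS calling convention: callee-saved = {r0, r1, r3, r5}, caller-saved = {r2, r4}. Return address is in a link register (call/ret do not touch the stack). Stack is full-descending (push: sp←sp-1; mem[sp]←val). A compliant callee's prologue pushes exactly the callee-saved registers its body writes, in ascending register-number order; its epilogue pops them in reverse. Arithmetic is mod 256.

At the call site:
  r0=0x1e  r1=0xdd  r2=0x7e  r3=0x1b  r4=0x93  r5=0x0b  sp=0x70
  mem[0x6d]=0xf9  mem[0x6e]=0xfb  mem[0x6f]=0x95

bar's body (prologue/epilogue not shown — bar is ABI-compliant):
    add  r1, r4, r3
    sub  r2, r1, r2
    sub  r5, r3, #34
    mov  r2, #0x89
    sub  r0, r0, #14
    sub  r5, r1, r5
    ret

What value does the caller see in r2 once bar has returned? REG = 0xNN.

REG = 0x89

prologue: push r0 -> mem[0x6f]=0x1e, sp=0x6f
prologue: push r1 -> mem[0x6e]=0xdd, sp=0x6e
prologue: push r5 -> mem[0x6d]=0x0b, sp=0x6d
body[0] add  r1, r4, r3 -> r1=0xae
body[1] sub  r2, r1, r2 -> r2=0x30
body[2] sub  r5, r3, #34 -> r5=0xf9
body[3] mov  r2, #0x89 -> r2=0x89
body[4] sub  r0, r0, #14 -> r0=0x10
body[5] sub  r5, r1, r5 -> r5=0xb5
epilogue: pop r5=0x0b, sp=0x6e
epilogue: pop r1=0xdd, sp=0x6f
epilogue: pop r0=0x1e, sp=0x70
r2 is caller-saved -> body value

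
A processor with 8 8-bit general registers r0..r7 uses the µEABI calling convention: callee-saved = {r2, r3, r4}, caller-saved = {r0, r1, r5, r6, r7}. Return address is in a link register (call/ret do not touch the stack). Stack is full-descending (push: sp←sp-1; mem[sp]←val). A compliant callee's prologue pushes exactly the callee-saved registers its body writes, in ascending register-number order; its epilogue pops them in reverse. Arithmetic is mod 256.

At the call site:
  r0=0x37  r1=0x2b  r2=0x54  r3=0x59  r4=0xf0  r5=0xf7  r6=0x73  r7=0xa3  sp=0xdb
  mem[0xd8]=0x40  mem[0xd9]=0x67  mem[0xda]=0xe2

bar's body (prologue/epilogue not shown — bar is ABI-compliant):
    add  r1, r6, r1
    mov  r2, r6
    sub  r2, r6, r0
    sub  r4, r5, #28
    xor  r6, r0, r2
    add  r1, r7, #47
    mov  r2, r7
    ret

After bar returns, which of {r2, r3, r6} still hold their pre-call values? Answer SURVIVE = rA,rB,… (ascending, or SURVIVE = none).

prologue: push r2 → mem[0xda]=0x54, sp=0xda
prologue: push r4 → mem[0xd9]=0xf0, sp=0xd9
body[0] add  r1, r6, r1 → r1=0x9e
body[1] mov  r2, r6 → r2=0x73
body[2] sub  r2, r6, r0 → r2=0x3c
body[3] sub  r4, r5, #28 → r4=0xdb
body[4] xor  r6, r0, r2 → r6=0x0b
body[5] add  r1, r7, #47 → r1=0xd2
body[6] mov  r2, r7 → r2=0xa3
epilogue: pop r4=0xf0, sp=0xda
epilogue: pop r2=0x54, sp=0xdb
r2: callee-saved, written=True
r3: callee-saved, written=False
r6: caller-saved, written=True

SURVIVE = r2,r3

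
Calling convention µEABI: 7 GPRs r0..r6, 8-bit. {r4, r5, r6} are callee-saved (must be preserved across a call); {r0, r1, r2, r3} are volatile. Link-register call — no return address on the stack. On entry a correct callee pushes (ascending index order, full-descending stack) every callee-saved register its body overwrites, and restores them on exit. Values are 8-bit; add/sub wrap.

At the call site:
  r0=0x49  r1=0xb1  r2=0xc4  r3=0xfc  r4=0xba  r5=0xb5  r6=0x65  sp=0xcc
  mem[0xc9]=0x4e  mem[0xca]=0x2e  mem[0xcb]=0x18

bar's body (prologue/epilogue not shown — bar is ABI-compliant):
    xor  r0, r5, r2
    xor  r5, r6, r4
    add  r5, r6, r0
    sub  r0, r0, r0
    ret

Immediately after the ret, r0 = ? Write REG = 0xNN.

prologue: push r5 → mem[0xcb]=0xb5, sp=0xcb
body[0] xor  r0, r5, r2 → r0=0x71
body[1] xor  r5, r6, r4 → r5=0xdf
body[2] add  r5, r6, r0 → r5=0xd6
body[3] sub  r0, r0, r0 → r0=0x00
epilogue: pop r5=0xb5, sp=0xcc
r0 is caller-saved → body value

REG = 0x00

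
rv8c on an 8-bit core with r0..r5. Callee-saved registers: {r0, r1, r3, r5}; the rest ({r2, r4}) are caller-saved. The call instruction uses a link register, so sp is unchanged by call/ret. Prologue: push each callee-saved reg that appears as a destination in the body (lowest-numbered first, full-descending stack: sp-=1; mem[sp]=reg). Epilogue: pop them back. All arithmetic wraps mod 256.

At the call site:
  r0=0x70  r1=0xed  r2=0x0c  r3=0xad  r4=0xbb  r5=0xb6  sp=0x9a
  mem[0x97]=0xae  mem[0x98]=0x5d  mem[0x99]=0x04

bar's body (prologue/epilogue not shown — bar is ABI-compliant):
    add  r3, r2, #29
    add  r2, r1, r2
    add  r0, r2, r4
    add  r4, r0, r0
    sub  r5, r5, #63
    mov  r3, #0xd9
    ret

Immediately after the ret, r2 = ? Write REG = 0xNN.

REG = 0xf9

prologue: push r0 → mem[0x99]=0x70, sp=0x99
prologue: push r3 → mem[0x98]=0xad, sp=0x98
prologue: push r5 → mem[0x97]=0xb6, sp=0x97
body[0] add  r3, r2, #29 → r3=0x29
body[1] add  r2, r1, r2 → r2=0xf9
body[2] add  r0, r2, r4 → r0=0xb4
body[3] add  r4, r0, r0 → r4=0x68
body[4] sub  r5, r5, #63 → r5=0x77
body[5] mov  r3, #0xd9 → r3=0xd9
epilogue: pop r5=0xb6, sp=0x98
epilogue: pop r3=0xad, sp=0x99
epilogue: pop r0=0x70, sp=0x9a
r2 is caller-saved → body value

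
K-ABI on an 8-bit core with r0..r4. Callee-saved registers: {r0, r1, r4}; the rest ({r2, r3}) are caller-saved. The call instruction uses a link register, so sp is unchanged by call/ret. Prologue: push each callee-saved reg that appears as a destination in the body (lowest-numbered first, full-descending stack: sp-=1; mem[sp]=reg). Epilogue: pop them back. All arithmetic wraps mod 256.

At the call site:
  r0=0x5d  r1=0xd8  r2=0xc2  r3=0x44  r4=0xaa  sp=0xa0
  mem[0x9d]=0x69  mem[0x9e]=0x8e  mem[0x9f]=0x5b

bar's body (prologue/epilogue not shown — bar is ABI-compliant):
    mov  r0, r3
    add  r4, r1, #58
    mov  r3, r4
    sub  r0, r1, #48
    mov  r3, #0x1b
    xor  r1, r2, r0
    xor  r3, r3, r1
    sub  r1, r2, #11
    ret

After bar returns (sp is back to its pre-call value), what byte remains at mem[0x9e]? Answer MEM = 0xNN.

prologue: push r0 → mem[0x9f]=0x5d, sp=0x9f
prologue: push r1 → mem[0x9e]=0xd8, sp=0x9e
prologue: push r4 → mem[0x9d]=0xaa, sp=0x9d
body[0] mov  r0, r3 → r0=0x44
body[1] add  r4, r1, #58 → r4=0x12
body[2] mov  r3, r4 → r3=0x12
body[3] sub  r0, r1, #48 → r0=0xa8
body[4] mov  r3, #0x1b → r3=0x1b
body[5] xor  r1, r2, r0 → r1=0x6a
body[6] xor  r3, r3, r1 → r3=0x71
body[7] sub  r1, r2, #11 → r1=0xb7
epilogue: pop r4=0xaa, sp=0x9e
epilogue: pop r1=0xd8, sp=0x9f
epilogue: pop r0=0x5d, sp=0xa0
prologue pushed ['r0', 'r1', 'r4'] at ['0x9f', '0x9e', '0x9d']

MEM = 0xd8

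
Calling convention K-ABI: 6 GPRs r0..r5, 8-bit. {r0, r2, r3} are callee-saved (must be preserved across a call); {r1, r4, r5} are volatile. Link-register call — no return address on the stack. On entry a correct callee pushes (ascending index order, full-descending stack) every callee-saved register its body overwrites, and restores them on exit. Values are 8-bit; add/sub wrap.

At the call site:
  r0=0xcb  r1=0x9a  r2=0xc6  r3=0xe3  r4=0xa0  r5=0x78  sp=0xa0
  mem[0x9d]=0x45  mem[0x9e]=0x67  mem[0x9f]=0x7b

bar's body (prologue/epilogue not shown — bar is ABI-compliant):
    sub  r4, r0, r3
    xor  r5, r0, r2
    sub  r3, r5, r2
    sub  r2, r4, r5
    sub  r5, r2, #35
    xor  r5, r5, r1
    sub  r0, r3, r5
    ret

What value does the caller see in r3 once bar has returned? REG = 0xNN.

REG = 0xe3

prologue: push r0 → mem[0x9f]=0xcb, sp=0x9f
prologue: push r2 → mem[0x9e]=0xc6, sp=0x9e
prologue: push r3 → mem[0x9d]=0xe3, sp=0x9d
body[0] sub  r4, r0, r3 → r4=0xe8
body[1] xor  r5, r0, r2 → r5=0x0d
body[2] sub  r3, r5, r2 → r3=0x47
body[3] sub  r2, r4, r5 → r2=0xdb
body[4] sub  r5, r2, #35 → r5=0xb8
body[5] xor  r5, r5, r1 → r5=0x22
body[6] sub  r0, r3, r5 → r0=0x25
epilogue: pop r3=0xe3, sp=0x9e
epilogue: pop r2=0xc6, sp=0x9f
epilogue: pop r0=0xcb, sp=0xa0
r3 is callee-saved → restored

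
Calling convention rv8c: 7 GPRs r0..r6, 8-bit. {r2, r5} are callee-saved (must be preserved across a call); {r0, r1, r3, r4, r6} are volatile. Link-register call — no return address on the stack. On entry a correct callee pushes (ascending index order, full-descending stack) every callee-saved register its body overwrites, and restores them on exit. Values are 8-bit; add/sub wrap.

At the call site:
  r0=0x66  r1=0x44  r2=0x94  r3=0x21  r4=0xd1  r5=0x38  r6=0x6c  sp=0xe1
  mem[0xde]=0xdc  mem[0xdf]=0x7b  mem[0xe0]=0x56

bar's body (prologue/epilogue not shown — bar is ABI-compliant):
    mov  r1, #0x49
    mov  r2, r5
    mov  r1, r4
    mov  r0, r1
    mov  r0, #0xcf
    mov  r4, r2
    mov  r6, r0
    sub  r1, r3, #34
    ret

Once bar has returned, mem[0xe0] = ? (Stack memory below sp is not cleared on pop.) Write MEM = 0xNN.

prologue: push r2 -> mem[0xe0]=0x94, sp=0xe0
body[0] mov  r1, #0x49 -> r1=0x49
body[1] mov  r2, r5 -> r2=0x38
body[2] mov  r1, r4 -> r1=0xd1
body[3] mov  r0, r1 -> r0=0xd1
body[4] mov  r0, #0xcf -> r0=0xcf
body[5] mov  r4, r2 -> r4=0x38
body[6] mov  r6, r0 -> r6=0xcf
body[7] sub  r1, r3, #34 -> r1=0xff
epilogue: pop r2=0x94, sp=0xe1
prologue pushed ['r2'] at ['0xe0']

MEM = 0x94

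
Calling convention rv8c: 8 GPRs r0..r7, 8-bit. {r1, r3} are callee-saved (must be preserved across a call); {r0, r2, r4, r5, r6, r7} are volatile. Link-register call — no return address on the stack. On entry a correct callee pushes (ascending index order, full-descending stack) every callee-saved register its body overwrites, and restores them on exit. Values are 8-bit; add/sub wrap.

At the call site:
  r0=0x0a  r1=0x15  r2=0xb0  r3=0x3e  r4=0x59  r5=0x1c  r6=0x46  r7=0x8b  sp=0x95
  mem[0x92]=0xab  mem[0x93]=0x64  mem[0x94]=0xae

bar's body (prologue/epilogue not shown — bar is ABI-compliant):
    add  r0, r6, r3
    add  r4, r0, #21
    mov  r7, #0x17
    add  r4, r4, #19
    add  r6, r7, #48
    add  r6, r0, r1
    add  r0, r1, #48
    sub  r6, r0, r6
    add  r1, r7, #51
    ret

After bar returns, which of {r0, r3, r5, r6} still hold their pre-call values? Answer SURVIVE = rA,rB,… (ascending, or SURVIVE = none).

prologue: push r1 -> mem[0x94]=0x15, sp=0x94
body[0] add  r0, r6, r3 -> r0=0x84
body[1] add  r4, r0, #21 -> r4=0x99
body[2] mov  r7, #0x17 -> r7=0x17
body[3] add  r4, r4, #19 -> r4=0xac
body[4] add  r6, r7, #48 -> r6=0x47
body[5] add  r6, r0, r1 -> r6=0x99
body[6] add  r0, r1, #48 -> r0=0x45
body[7] sub  r6, r0, r6 -> r6=0xac
body[8] add  r1, r7, #51 -> r1=0x4a
epilogue: pop r1=0x15, sp=0x95
r0: caller-saved, written=True
r3: callee-saved, written=False
r5: caller-saved, written=False
r6: caller-saved, written=True

SURVIVE = r3,r5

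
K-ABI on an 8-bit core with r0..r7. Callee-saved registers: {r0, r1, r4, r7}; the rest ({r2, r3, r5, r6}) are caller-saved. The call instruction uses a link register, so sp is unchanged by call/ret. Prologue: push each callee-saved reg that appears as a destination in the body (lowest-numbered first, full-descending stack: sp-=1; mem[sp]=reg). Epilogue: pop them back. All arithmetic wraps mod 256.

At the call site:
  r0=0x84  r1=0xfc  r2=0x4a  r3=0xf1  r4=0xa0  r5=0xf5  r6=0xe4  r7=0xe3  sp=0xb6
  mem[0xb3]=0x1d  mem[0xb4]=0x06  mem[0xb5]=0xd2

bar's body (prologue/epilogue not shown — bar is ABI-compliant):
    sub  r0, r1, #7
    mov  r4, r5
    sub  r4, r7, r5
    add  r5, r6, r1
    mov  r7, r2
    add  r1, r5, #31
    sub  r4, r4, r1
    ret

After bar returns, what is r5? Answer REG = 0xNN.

REG = 0xe0

prologue: push r0 → mem[0xb5]=0x84, sp=0xb5
prologue: push r1 → mem[0xb4]=0xfc, sp=0xb4
prologue: push r4 → mem[0xb3]=0xa0, sp=0xb3
prologue: push r7 → mem[0xb2]=0xe3, sp=0xb2
body[0] sub  r0, r1, #7 → r0=0xf5
body[1] mov  r4, r5 → r4=0xf5
body[2] sub  r4, r7, r5 → r4=0xee
body[3] add  r5, r6, r1 → r5=0xe0
body[4] mov  r7, r2 → r7=0x4a
body[5] add  r1, r5, #31 → r1=0xff
body[6] sub  r4, r4, r1 → r4=0xef
epilogue: pop r7=0xe3, sp=0xb3
epilogue: pop r4=0xa0, sp=0xb4
epilogue: pop r1=0xfc, sp=0xb5
epilogue: pop r0=0x84, sp=0xb6
r5 is caller-saved → body value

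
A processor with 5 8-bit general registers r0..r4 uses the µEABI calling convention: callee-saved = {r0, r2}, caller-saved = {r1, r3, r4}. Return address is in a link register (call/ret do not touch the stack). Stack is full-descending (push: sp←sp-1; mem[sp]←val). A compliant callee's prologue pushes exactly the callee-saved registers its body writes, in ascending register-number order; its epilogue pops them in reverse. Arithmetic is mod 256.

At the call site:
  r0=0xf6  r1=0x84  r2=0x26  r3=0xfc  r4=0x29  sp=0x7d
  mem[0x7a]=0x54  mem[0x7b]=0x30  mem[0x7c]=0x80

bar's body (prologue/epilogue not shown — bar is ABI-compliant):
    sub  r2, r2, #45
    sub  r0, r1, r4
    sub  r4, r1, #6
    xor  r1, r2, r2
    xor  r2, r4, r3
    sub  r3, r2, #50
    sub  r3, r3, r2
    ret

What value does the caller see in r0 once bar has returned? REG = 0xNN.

prologue: push r0 → mem[0x7c]=0xf6, sp=0x7c
prologue: push r2 → mem[0x7b]=0x26, sp=0x7b
body[0] sub  r2, r2, #45 → r2=0xf9
body[1] sub  r0, r1, r4 → r0=0x5b
body[2] sub  r4, r1, #6 → r4=0x7e
body[3] xor  r1, r2, r2 → r1=0x00
body[4] xor  r2, r4, r3 → r2=0x82
body[5] sub  r3, r2, #50 → r3=0x50
body[6] sub  r3, r3, r2 → r3=0xce
epilogue: pop r2=0x26, sp=0x7c
epilogue: pop r0=0xf6, sp=0x7d
r0 is callee-saved → restored

REG = 0xf6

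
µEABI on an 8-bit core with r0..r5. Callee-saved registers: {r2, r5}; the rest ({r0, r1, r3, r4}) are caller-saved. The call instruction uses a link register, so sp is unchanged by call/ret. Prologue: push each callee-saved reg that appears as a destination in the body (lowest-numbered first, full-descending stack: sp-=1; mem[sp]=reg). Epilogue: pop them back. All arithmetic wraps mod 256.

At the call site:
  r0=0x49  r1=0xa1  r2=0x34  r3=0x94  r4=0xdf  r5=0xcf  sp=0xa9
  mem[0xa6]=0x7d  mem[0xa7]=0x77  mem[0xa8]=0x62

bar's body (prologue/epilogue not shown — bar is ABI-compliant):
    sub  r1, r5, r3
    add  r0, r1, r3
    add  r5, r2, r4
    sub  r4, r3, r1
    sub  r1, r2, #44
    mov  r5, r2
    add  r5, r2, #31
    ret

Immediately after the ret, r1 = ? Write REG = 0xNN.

REG = 0x08

prologue: push r5 → mem[0xa8]=0xcf, sp=0xa8
body[0] sub  r1, r5, r3 → r1=0x3b
body[1] add  r0, r1, r3 → r0=0xcf
body[2] add  r5, r2, r4 → r5=0x13
body[3] sub  r4, r3, r1 → r4=0x59
body[4] sub  r1, r2, #44 → r1=0x08
body[5] mov  r5, r2 → r5=0x34
body[6] add  r5, r2, #31 → r5=0x53
epilogue: pop r5=0xcf, sp=0xa9
r1 is caller-saved → body value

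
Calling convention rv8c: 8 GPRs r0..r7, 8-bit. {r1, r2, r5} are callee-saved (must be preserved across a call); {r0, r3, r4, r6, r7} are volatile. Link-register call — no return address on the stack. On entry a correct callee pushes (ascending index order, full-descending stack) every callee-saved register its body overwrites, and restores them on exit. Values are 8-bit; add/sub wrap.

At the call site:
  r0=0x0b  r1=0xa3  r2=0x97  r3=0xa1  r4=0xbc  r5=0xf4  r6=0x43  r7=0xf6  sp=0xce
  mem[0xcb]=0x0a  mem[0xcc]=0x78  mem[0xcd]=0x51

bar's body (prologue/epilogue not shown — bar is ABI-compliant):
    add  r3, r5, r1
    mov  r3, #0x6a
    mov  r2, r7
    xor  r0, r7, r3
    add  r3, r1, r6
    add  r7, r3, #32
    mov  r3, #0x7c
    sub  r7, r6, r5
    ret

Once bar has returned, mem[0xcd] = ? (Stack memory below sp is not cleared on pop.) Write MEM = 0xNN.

prologue: push r2 → mem[0xcd]=0x97, sp=0xcd
body[0] add  r3, r5, r1 → r3=0x97
body[1] mov  r3, #0x6a → r3=0x6a
body[2] mov  r2, r7 → r2=0xf6
body[3] xor  r0, r7, r3 → r0=0x9c
body[4] add  r3, r1, r6 → r3=0xe6
body[5] add  r7, r3, #32 → r7=0x06
body[6] mov  r3, #0x7c → r3=0x7c
body[7] sub  r7, r6, r5 → r7=0x4f
epilogue: pop r2=0x97, sp=0xce
prologue pushed ['r2'] at ['0xcd']

MEM = 0x97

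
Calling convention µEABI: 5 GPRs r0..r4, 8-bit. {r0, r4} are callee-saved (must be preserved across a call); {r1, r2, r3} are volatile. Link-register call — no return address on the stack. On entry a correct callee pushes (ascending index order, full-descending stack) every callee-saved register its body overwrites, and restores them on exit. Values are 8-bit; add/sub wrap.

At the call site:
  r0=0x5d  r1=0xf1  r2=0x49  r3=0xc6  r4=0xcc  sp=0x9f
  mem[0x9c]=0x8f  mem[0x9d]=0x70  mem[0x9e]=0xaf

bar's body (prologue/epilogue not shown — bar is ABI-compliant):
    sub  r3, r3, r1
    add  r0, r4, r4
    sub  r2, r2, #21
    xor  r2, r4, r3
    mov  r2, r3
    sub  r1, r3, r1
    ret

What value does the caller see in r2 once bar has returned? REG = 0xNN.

prologue: push r0 -> mem[0x9e]=0x5d, sp=0x9e
body[0] sub  r3, r3, r1 -> r3=0xd5
body[1] add  r0, r4, r4 -> r0=0x98
body[2] sub  r2, r2, #21 -> r2=0x34
body[3] xor  r2, r4, r3 -> r2=0x19
body[4] mov  r2, r3 -> r2=0xd5
body[5] sub  r1, r3, r1 -> r1=0xe4
epilogue: pop r0=0x5d, sp=0x9f
r2 is caller-saved -> body value

REG = 0xd5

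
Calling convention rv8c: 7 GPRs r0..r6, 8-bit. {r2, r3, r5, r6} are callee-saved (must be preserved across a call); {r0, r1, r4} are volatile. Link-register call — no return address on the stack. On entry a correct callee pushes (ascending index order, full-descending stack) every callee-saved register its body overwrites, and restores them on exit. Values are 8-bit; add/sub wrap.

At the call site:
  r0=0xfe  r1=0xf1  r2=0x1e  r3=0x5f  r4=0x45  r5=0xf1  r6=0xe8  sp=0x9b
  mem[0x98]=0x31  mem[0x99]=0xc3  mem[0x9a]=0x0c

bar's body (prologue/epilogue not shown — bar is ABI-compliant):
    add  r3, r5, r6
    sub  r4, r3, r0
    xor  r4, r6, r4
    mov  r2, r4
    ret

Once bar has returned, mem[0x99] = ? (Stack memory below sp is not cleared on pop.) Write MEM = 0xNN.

MEM = 0x5f

prologue: push r2 -> mem[0x9a]=0x1e, sp=0x9a
prologue: push r3 -> mem[0x99]=0x5f, sp=0x99
body[0] add  r3, r5, r6 -> r3=0xd9
body[1] sub  r4, r3, r0 -> r4=0xdb
body[2] xor  r4, r6, r4 -> r4=0x33
body[3] mov  r2, r4 -> r2=0x33
epilogue: pop r3=0x5f, sp=0x9a
epilogue: pop r2=0x1e, sp=0x9b
prologue pushed ['r2', 'r3'] at ['0x9a', '0x99']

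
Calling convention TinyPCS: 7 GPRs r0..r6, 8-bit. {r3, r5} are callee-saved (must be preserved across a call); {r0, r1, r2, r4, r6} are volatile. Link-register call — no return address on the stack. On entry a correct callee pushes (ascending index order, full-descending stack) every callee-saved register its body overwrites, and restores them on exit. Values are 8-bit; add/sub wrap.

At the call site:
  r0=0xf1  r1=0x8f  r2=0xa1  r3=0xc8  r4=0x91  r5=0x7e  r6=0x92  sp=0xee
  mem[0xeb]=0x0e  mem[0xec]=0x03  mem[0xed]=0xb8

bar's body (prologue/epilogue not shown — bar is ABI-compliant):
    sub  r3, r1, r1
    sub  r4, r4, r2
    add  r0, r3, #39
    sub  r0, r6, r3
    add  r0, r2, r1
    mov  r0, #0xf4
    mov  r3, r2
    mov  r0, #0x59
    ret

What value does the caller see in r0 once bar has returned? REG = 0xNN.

prologue: push r3 → mem[0xed]=0xc8, sp=0xed
body[0] sub  r3, r1, r1 → r3=0x00
body[1] sub  r4, r4, r2 → r4=0xf0
body[2] add  r0, r3, #39 → r0=0x27
body[3] sub  r0, r6, r3 → r0=0x92
body[4] add  r0, r2, r1 → r0=0x30
body[5] mov  r0, #0xf4 → r0=0xf4
body[6] mov  r3, r2 → r3=0xa1
body[7] mov  r0, #0x59 → r0=0x59
epilogue: pop r3=0xc8, sp=0xee
r0 is caller-saved → body value

REG = 0x59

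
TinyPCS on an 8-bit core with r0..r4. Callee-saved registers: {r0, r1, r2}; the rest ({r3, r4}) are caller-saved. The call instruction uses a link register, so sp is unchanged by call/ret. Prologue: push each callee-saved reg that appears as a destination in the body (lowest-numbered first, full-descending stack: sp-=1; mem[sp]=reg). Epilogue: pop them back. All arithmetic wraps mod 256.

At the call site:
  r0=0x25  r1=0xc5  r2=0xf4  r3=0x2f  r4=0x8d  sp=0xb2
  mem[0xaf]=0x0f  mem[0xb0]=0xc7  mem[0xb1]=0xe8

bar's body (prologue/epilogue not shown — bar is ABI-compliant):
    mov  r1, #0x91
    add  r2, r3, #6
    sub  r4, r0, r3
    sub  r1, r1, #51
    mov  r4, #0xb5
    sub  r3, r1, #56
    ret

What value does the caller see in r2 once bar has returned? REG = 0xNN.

prologue: push r1 -> mem[0xb1]=0xc5, sp=0xb1
prologue: push r2 -> mem[0xb0]=0xf4, sp=0xb0
body[0] mov  r1, #0x91 -> r1=0x91
body[1] add  r2, r3, #6 -> r2=0x35
body[2] sub  r4, r0, r3 -> r4=0xf6
body[3] sub  r1, r1, #51 -> r1=0x5e
body[4] mov  r4, #0xb5 -> r4=0xb5
body[5] sub  r3, r1, #56 -> r3=0x26
epilogue: pop r2=0xf4, sp=0xb1
epilogue: pop r1=0xc5, sp=0xb2
r2 is callee-saved -> restored

REG = 0xf4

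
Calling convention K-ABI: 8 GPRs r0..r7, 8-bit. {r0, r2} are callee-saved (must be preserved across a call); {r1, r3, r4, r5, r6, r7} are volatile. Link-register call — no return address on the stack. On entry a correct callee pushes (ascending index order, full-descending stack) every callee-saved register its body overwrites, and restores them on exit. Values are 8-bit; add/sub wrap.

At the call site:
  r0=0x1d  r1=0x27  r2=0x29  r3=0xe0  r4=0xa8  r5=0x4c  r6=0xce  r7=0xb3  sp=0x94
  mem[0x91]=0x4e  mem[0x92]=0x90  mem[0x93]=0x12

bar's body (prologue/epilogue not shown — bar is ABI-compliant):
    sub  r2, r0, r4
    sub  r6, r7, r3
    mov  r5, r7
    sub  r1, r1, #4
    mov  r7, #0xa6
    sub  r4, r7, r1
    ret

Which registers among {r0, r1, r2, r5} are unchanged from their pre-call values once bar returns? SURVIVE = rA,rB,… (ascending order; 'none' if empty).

SURVIVE = r0,r2

prologue: push r2 -> mem[0x93]=0x29, sp=0x93
body[0] sub  r2, r0, r4 -> r2=0x75
body[1] sub  r6, r7, r3 -> r6=0xd3
body[2] mov  r5, r7 -> r5=0xb3
body[3] sub  r1, r1, #4 -> r1=0x23
body[4] mov  r7, #0xa6 -> r7=0xa6
body[5] sub  r4, r7, r1 -> r4=0x83
epilogue: pop r2=0x29, sp=0x94
r0: callee-saved, written=False
r1: caller-saved, written=True
r2: callee-saved, written=True
r5: caller-saved, written=True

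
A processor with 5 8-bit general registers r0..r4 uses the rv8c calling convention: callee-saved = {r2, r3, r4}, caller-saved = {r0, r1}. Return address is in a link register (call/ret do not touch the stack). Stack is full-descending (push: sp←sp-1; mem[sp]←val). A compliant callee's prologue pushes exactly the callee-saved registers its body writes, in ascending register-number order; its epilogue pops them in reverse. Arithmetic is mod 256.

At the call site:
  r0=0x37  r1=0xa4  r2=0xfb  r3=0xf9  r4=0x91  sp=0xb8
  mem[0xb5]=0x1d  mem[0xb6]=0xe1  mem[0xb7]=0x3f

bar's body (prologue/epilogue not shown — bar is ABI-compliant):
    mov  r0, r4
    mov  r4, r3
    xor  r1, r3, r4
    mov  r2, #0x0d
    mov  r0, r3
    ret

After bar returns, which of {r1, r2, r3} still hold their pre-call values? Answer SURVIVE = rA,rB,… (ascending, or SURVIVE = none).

SURVIVE = r2,r3

prologue: push r2 → mem[0xb7]=0xfb, sp=0xb7
prologue: push r4 → mem[0xb6]=0x91, sp=0xb6
body[0] mov  r0, r4 → r0=0x91
body[1] mov  r4, r3 → r4=0xf9
body[2] xor  r1, r3, r4 → r1=0x00
body[3] mov  r2, #0x0d → r2=0x0d
body[4] mov  r0, r3 → r0=0xf9
epilogue: pop r4=0x91, sp=0xb7
epilogue: pop r2=0xfb, sp=0xb8
r1: caller-saved, written=True
r2: callee-saved, written=True
r3: callee-saved, written=False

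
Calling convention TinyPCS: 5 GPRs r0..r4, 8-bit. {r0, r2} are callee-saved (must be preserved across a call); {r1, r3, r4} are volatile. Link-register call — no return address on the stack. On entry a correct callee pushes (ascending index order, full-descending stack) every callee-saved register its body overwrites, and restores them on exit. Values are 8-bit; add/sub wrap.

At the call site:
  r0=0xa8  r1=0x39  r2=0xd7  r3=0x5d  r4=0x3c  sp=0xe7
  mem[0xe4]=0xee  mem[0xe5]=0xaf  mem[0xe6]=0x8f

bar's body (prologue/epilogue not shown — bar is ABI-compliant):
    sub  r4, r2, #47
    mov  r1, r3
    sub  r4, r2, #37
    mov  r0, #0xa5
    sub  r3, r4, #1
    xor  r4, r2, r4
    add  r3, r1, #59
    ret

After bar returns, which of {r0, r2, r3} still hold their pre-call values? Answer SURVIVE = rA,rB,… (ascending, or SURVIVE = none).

SURVIVE = r0,r2

prologue: push r0 -> mem[0xe6]=0xa8, sp=0xe6
body[0] sub  r4, r2, #47 -> r4=0xa8
body[1] mov  r1, r3 -> r1=0x5d
body[2] sub  r4, r2, #37 -> r4=0xb2
body[3] mov  r0, #0xa5 -> r0=0xa5
body[4] sub  r3, r4, #1 -> r3=0xb1
body[5] xor  r4, r2, r4 -> r4=0x65
body[6] add  r3, r1, #59 -> r3=0x98
epilogue: pop r0=0xa8, sp=0xe7
r0: callee-saved, written=True
r2: callee-saved, written=False
r3: caller-saved, written=True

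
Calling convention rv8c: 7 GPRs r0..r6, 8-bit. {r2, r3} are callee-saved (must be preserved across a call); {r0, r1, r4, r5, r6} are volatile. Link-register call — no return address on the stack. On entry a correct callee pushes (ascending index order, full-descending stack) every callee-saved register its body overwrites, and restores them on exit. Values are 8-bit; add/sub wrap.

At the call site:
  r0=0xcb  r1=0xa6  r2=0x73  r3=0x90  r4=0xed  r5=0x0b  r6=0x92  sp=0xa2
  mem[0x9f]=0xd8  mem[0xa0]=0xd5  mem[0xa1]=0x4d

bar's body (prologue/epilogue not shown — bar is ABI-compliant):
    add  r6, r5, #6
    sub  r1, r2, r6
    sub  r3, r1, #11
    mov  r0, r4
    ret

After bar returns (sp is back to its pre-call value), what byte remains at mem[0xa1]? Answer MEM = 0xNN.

MEM = 0x90

prologue: push r3 -> mem[0xa1]=0x90, sp=0xa1
body[0] add  r6, r5, #6 -> r6=0x11
body[1] sub  r1, r2, r6 -> r1=0x62
body[2] sub  r3, r1, #11 -> r3=0x57
body[3] mov  r0, r4 -> r0=0xed
epilogue: pop r3=0x90, sp=0xa2
prologue pushed ['r3'] at ['0xa1']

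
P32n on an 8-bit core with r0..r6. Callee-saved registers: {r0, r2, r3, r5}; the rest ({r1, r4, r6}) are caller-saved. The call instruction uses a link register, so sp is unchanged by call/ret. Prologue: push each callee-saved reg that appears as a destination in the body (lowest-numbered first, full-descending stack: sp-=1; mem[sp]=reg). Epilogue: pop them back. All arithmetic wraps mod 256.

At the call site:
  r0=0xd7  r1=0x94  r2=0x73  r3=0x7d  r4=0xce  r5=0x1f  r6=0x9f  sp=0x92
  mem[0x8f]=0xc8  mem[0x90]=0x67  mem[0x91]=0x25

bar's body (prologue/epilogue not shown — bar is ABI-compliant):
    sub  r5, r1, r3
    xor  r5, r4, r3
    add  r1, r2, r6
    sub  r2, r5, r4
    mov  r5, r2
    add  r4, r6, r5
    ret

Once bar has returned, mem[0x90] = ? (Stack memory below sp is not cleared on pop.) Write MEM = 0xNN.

prologue: push r2 -> mem[0x91]=0x73, sp=0x91
prologue: push r5 -> mem[0x90]=0x1f, sp=0x90
body[0] sub  r5, r1, r3 -> r5=0x17
body[1] xor  r5, r4, r3 -> r5=0xb3
body[2] add  r1, r2, r6 -> r1=0x12
body[3] sub  r2, r5, r4 -> r2=0xe5
body[4] mov  r5, r2 -> r5=0xe5
body[5] add  r4, r6, r5 -> r4=0x84
epilogue: pop r5=0x1f, sp=0x91
epilogue: pop r2=0x73, sp=0x92
prologue pushed ['r2', 'r5'] at ['0x91', '0x90']

MEM = 0x1f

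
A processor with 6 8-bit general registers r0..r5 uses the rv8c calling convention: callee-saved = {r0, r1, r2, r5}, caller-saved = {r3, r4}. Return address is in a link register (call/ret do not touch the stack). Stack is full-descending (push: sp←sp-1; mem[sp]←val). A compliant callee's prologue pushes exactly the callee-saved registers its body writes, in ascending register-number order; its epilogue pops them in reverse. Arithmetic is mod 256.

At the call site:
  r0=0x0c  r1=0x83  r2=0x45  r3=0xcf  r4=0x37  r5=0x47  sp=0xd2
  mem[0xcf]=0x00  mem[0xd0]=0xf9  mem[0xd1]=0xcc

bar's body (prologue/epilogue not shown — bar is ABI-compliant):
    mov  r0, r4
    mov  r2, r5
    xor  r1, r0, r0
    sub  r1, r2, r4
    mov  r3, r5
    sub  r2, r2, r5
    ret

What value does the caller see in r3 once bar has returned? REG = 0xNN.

prologue: push r0 -> mem[0xd1]=0x0c, sp=0xd1
prologue: push r1 -> mem[0xd0]=0x83, sp=0xd0
prologue: push r2 -> mem[0xcf]=0x45, sp=0xcf
body[0] mov  r0, r4 -> r0=0x37
body[1] mov  r2, r5 -> r2=0x47
body[2] xor  r1, r0, r0 -> r1=0x00
body[3] sub  r1, r2, r4 -> r1=0x10
body[4] mov  r3, r5 -> r3=0x47
body[5] sub  r2, r2, r5 -> r2=0x00
epilogue: pop r2=0x45, sp=0xd0
epilogue: pop r1=0x83, sp=0xd1
epilogue: pop r0=0x0c, sp=0xd2
r3 is caller-saved -> body value

REG = 0x47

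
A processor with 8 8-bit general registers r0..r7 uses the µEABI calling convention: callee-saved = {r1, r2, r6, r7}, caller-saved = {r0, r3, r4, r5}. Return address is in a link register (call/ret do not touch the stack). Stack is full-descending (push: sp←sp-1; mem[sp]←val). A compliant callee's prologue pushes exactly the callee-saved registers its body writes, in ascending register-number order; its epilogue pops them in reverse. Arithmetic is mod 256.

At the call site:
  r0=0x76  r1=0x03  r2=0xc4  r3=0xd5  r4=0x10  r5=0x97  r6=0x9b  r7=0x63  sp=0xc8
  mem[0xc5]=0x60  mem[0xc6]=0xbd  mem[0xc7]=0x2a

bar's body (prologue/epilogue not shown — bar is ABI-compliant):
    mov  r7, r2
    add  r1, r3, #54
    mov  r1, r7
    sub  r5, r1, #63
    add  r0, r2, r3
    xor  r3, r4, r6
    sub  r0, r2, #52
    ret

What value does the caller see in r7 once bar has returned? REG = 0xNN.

prologue: push r1 -> mem[0xc7]=0x03, sp=0xc7
prologue: push r7 -> mem[0xc6]=0x63, sp=0xc6
body[0] mov  r7, r2 -> r7=0xc4
body[1] add  r1, r3, #54 -> r1=0x0b
body[2] mov  r1, r7 -> r1=0xc4
body[3] sub  r5, r1, #63 -> r5=0x85
body[4] add  r0, r2, r3 -> r0=0x99
body[5] xor  r3, r4, r6 -> r3=0x8b
body[6] sub  r0, r2, #52 -> r0=0x90
epilogue: pop r7=0x63, sp=0xc7
epilogue: pop r1=0x03, sp=0xc8
r7 is callee-saved -> restored

REG = 0x63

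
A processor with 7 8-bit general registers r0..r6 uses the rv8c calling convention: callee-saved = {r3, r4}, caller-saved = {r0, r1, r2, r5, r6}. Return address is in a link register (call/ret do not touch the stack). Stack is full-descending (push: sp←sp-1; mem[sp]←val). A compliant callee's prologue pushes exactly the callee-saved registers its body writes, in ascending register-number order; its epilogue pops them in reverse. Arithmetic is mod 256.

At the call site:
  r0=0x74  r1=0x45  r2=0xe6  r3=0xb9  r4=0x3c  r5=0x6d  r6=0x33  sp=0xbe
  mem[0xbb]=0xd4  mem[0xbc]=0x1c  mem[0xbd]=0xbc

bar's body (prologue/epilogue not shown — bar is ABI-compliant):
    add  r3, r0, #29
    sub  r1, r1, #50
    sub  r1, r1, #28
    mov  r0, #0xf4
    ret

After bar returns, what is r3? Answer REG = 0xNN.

prologue: push r3 → mem[0xbd]=0xb9, sp=0xbd
body[0] add  r3, r0, #29 → r3=0x91
body[1] sub  r1, r1, #50 → r1=0x13
body[2] sub  r1, r1, #28 → r1=0xf7
body[3] mov  r0, #0xf4 → r0=0xf4
epilogue: pop r3=0xb9, sp=0xbe
r3 is callee-saved → restored

REG = 0xb9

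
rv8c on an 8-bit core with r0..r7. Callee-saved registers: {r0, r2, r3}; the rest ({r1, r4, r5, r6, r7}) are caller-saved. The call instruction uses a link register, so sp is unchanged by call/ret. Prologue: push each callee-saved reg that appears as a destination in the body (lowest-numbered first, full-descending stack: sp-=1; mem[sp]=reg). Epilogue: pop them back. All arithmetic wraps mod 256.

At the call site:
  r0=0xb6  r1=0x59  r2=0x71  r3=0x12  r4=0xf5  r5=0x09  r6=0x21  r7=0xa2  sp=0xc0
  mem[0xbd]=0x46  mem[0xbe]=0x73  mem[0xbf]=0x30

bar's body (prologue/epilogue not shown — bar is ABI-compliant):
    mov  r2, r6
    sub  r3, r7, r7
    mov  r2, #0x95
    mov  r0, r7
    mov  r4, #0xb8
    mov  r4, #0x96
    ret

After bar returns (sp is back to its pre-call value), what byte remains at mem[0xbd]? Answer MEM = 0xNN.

prologue: push r0 → mem[0xbf]=0xb6, sp=0xbf
prologue: push r2 → mem[0xbe]=0x71, sp=0xbe
prologue: push r3 → mem[0xbd]=0x12, sp=0xbd
body[0] mov  r2, r6 → r2=0x21
body[1] sub  r3, r7, r7 → r3=0x00
body[2] mov  r2, #0x95 → r2=0x95
body[3] mov  r0, r7 → r0=0xa2
body[4] mov  r4, #0xb8 → r4=0xb8
body[5] mov  r4, #0x96 → r4=0x96
epilogue: pop r3=0x12, sp=0xbe
epilogue: pop r2=0x71, sp=0xbf
epilogue: pop r0=0xb6, sp=0xc0
prologue pushed ['r0', 'r2', 'r3'] at ['0xbf', '0xbe', '0xbd']

MEM = 0x12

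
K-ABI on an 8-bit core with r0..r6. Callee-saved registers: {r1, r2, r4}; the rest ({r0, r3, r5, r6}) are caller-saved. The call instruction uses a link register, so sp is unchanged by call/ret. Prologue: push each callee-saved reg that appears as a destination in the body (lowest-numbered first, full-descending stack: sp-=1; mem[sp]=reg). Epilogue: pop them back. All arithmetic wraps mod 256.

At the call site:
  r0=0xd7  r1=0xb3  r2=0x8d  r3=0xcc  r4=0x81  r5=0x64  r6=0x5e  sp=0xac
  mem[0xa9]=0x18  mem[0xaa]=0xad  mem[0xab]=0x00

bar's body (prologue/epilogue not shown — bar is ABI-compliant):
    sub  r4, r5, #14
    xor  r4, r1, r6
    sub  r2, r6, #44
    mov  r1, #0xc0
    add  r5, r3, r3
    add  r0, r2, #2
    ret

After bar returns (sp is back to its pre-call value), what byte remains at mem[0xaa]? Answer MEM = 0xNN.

prologue: push r1 -> mem[0xab]=0xb3, sp=0xab
prologue: push r2 -> mem[0xaa]=0x8d, sp=0xaa
prologue: push r4 -> mem[0xa9]=0x81, sp=0xa9
body[0] sub  r4, r5, #14 -> r4=0x56
body[1] xor  r4, r1, r6 -> r4=0xed
body[2] sub  r2, r6, #44 -> r2=0x32
body[3] mov  r1, #0xc0 -> r1=0xc0
body[4] add  r5, r3, r3 -> r5=0x98
body[5] add  r0, r2, #2 -> r0=0x34
epilogue: pop r4=0x81, sp=0xaa
epilogue: pop r2=0x8d, sp=0xab
epilogue: pop r1=0xb3, sp=0xac
prologue pushed ['r1', 'r2', 'r4'] at ['0xab', '0xaa', '0xa9']

MEM = 0x8d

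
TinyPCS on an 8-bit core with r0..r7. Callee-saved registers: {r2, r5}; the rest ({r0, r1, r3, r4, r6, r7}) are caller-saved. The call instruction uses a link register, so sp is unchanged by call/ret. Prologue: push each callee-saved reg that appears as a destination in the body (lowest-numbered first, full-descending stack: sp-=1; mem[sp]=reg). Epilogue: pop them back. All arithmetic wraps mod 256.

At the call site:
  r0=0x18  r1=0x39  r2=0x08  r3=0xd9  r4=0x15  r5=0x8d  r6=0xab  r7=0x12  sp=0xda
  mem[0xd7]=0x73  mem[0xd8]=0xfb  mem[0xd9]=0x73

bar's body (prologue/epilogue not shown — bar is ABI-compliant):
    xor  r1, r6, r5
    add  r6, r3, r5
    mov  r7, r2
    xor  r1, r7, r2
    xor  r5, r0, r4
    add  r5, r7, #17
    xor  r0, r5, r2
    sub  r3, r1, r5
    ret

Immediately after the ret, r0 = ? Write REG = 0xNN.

REG = 0x11

prologue: push r5 -> mem[0xd9]=0x8d, sp=0xd9
body[0] xor  r1, r6, r5 -> r1=0x26
body[1] add  r6, r3, r5 -> r6=0x66
body[2] mov  r7, r2 -> r7=0x08
body[3] xor  r1, r7, r2 -> r1=0x00
body[4] xor  r5, r0, r4 -> r5=0x0d
body[5] add  r5, r7, #17 -> r5=0x19
body[6] xor  r0, r5, r2 -> r0=0x11
body[7] sub  r3, r1, r5 -> r3=0xe7
epilogue: pop r5=0x8d, sp=0xda
r0 is caller-saved -> body value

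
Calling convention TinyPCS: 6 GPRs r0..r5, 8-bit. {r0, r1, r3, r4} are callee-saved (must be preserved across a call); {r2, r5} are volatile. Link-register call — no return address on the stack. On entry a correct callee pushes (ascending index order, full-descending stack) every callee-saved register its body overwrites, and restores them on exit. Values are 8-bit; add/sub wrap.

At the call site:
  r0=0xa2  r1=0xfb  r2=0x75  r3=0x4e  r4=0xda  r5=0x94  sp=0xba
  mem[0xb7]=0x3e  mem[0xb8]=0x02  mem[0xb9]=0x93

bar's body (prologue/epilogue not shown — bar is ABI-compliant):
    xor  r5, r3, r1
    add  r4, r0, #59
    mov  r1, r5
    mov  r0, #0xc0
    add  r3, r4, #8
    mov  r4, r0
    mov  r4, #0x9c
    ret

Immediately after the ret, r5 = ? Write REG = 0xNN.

prologue: push r0 -> mem[0xb9]=0xa2, sp=0xb9
prologue: push r1 -> mem[0xb8]=0xfb, sp=0xb8
prologue: push r3 -> mem[0xb7]=0x4e, sp=0xb7
prologue: push r4 -> mem[0xb6]=0xda, sp=0xb6
body[0] xor  r5, r3, r1 -> r5=0xb5
body[1] add  r4, r0, #59 -> r4=0xdd
body[2] mov  r1, r5 -> r1=0xb5
body[3] mov  r0, #0xc0 -> r0=0xc0
body[4] add  r3, r4, #8 -> r3=0xe5
body[5] mov  r4, r0 -> r4=0xc0
body[6] mov  r4, #0x9c -> r4=0x9c
epilogue: pop r4=0xda, sp=0xb7
epilogue: pop r3=0x4e, sp=0xb8
epilogue: pop r1=0xfb, sp=0xb9
epilogue: pop r0=0xa2, sp=0xba
r5 is caller-saved -> body value

REG = 0xb5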